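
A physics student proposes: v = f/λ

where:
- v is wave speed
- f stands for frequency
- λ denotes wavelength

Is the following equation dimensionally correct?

No

v (wave speed) has dimensions [L T^-1].
f (frequency) has dimensions [T^-1].
λ (wavelength) has dimensions [L].

Left side: [L T^-1]
Right side: [L^-1 T^-1]

The two sides have different dimensions, so the equation is NOT dimensionally consistent.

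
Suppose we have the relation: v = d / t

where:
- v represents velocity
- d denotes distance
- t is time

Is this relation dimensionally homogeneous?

Yes

v (velocity) has dimensions [L T^-1].
d (distance) has dimensions [L].
t (time) has dimensions [T].

Left side: [L T^-1]
Right side: [L T^-1]

Both sides have the same dimensions, so the equation is dimensionally consistent.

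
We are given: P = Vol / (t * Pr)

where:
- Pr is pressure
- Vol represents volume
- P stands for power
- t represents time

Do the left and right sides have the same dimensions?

No

Pr (pressure) has dimensions [L^-1 M T^-2].
Vol (volume) has dimensions [L^3].
P (power) has dimensions [L^2 M T^-3].
t (time) has dimensions [T].

Left side: [L^2 M T^-3]
Right side: [L^4 M^-1 T]

The two sides have different dimensions, so the equation is NOT dimensionally consistent.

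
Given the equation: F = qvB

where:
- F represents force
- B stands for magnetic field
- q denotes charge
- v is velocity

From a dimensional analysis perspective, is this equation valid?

Yes

F (force) has dimensions [L M T^-2].
B (magnetic field) has dimensions [I^-1 M T^-2].
q (charge) has dimensions [I T].
v (velocity) has dimensions [L T^-1].

Left side: [L M T^-2]
Right side: [L M T^-2]

Both sides have the same dimensions, so the equation is dimensionally consistent.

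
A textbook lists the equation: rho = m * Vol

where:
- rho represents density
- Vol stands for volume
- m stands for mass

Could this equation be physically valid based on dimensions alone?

No

rho (density) has dimensions [L^-3 M].
Vol (volume) has dimensions [L^3].
m (mass) has dimensions [M].

Left side: [L^-3 M]
Right side: [L^3 M]

The two sides have different dimensions, so the equation is NOT dimensionally consistent.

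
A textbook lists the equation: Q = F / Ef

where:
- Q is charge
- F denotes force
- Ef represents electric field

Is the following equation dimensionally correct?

Yes

Q (charge) has dimensions [I T].
F (force) has dimensions [L M T^-2].
Ef (electric field) has dimensions [I^-1 L M T^-3].

Left side: [I T]
Right side: [I T]

Both sides have the same dimensions, so the equation is dimensionally consistent.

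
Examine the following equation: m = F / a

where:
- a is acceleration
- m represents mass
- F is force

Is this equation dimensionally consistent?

Yes

a (acceleration) has dimensions [L T^-2].
m (mass) has dimensions [M].
F (force) has dimensions [L M T^-2].

Left side: [M]
Right side: [M]

Both sides have the same dimensions, so the equation is dimensionally consistent.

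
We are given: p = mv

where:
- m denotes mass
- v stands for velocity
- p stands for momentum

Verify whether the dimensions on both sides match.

Yes

m (mass) has dimensions [M].
v (velocity) has dimensions [L T^-1].
p (momentum) has dimensions [L M T^-1].

Left side: [L M T^-1]
Right side: [L M T^-1]

Both sides have the same dimensions, so the equation is dimensionally consistent.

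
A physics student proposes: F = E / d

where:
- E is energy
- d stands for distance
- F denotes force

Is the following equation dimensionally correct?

Yes

E (energy) has dimensions [L^2 M T^-2].
d (distance) has dimensions [L].
F (force) has dimensions [L M T^-2].

Left side: [L M T^-2]
Right side: [L M T^-2]

Both sides have the same dimensions, so the equation is dimensionally consistent.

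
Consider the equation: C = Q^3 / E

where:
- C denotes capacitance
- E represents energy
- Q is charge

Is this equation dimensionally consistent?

No

C (capacitance) has dimensions [I^2 L^-2 M^-1 T^4].
E (energy) has dimensions [L^2 M T^-2].
Q (charge) has dimensions [I T].

Left side: [I^2 L^-2 M^-1 T^4]
Right side: [I^3 L^-2 M^-1 T^5]

The two sides have different dimensions, so the equation is NOT dimensionally consistent.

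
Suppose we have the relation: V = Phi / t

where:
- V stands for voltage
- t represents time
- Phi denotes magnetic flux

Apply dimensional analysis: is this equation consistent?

Yes

V (voltage) has dimensions [I^-1 L^2 M T^-3].
t (time) has dimensions [T].
Phi (magnetic flux) has dimensions [I^-1 L^2 M T^-2].

Left side: [I^-1 L^2 M T^-3]
Right side: [I^-1 L^2 M T^-3]

Both sides have the same dimensions, so the equation is dimensionally consistent.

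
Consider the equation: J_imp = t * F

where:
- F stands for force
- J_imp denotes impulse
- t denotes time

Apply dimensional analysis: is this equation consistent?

Yes

F (force) has dimensions [L M T^-2].
J_imp (impulse) has dimensions [L M T^-1].
t (time) has dimensions [T].

Left side: [L M T^-1]
Right side: [L M T^-1]

Both sides have the same dimensions, so the equation is dimensionally consistent.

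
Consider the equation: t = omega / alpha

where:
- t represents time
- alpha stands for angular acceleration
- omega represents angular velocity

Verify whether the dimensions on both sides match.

Yes

t (time) has dimensions [T].
alpha (angular acceleration) has dimensions [T^-2].
omega (angular velocity) has dimensions [T^-1].

Left side: [T]
Right side: [T]

Both sides have the same dimensions, so the equation is dimensionally consistent.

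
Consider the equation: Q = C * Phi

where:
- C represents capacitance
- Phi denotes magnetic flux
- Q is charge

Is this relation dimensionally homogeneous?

No

C (capacitance) has dimensions [I^2 L^-2 M^-1 T^4].
Phi (magnetic flux) has dimensions [I^-1 L^2 M T^-2].
Q (charge) has dimensions [I T].

Left side: [I T]
Right side: [I T^2]

The two sides have different dimensions, so the equation is NOT dimensionally consistent.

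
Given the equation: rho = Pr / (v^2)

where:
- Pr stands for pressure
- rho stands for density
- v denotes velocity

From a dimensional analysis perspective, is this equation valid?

Yes

Pr (pressure) has dimensions [L^-1 M T^-2].
rho (density) has dimensions [L^-3 M].
v (velocity) has dimensions [L T^-1].

Left side: [L^-3 M]
Right side: [L^-3 M]

Both sides have the same dimensions, so the equation is dimensionally consistent.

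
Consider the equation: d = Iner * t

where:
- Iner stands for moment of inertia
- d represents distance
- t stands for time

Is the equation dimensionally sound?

No

Iner (moment of inertia) has dimensions [L^2 M].
d (distance) has dimensions [L].
t (time) has dimensions [T].

Left side: [L]
Right side: [L^2 M T]

The two sides have different dimensions, so the equation is NOT dimensionally consistent.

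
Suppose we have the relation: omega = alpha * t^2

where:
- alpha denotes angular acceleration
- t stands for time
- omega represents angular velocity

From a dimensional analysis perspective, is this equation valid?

No

alpha (angular acceleration) has dimensions [T^-2].
t (time) has dimensions [T].
omega (angular velocity) has dimensions [T^-1].

Left side: [T^-1]
Right side: [dimensionless]

The two sides have different dimensions, so the equation is NOT dimensionally consistent.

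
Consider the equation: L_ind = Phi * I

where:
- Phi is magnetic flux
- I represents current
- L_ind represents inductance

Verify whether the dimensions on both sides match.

No

Phi (magnetic flux) has dimensions [I^-1 L^2 M T^-2].
I (current) has dimensions [I].
L_ind (inductance) has dimensions [I^-2 L^2 M T^-2].

Left side: [I^-2 L^2 M T^-2]
Right side: [L^2 M T^-2]

The two sides have different dimensions, so the equation is NOT dimensionally consistent.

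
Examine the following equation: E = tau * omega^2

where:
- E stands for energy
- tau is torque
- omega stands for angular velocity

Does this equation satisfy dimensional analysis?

No

E (energy) has dimensions [L^2 M T^-2].
tau (torque) has dimensions [L^2 M T^-2].
omega (angular velocity) has dimensions [T^-1].

Left side: [L^2 M T^-2]
Right side: [L^2 M T^-4]

The two sides have different dimensions, so the equation is NOT dimensionally consistent.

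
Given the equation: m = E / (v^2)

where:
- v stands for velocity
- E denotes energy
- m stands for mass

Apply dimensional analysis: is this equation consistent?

Yes

v (velocity) has dimensions [L T^-1].
E (energy) has dimensions [L^2 M T^-2].
m (mass) has dimensions [M].

Left side: [M]
Right side: [M]

Both sides have the same dimensions, so the equation is dimensionally consistent.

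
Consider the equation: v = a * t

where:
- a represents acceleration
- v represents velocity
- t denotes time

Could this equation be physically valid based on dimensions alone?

Yes

a (acceleration) has dimensions [L T^-2].
v (velocity) has dimensions [L T^-1].
t (time) has dimensions [T].

Left side: [L T^-1]
Right side: [L T^-1]

Both sides have the same dimensions, so the equation is dimensionally consistent.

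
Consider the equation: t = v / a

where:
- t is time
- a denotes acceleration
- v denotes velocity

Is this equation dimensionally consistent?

Yes

t (time) has dimensions [T].
a (acceleration) has dimensions [L T^-2].
v (velocity) has dimensions [L T^-1].

Left side: [T]
Right side: [T]

Both sides have the same dimensions, so the equation is dimensionally consistent.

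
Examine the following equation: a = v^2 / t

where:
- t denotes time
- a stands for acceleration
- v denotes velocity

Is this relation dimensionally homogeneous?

No

t (time) has dimensions [T].
a (acceleration) has dimensions [L T^-2].
v (velocity) has dimensions [L T^-1].

Left side: [L T^-2]
Right side: [L^2 T^-3]

The two sides have different dimensions, so the equation is NOT dimensionally consistent.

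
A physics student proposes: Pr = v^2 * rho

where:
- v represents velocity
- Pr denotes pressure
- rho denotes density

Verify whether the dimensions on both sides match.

Yes

v (velocity) has dimensions [L T^-1].
Pr (pressure) has dimensions [L^-1 M T^-2].
rho (density) has dimensions [L^-3 M].

Left side: [L^-1 M T^-2]
Right side: [L^-1 M T^-2]

Both sides have the same dimensions, so the equation is dimensionally consistent.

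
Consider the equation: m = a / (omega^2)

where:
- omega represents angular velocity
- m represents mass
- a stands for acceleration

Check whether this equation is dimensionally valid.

No

omega (angular velocity) has dimensions [T^-1].
m (mass) has dimensions [M].
a (acceleration) has dimensions [L T^-2].

Left side: [M]
Right side: [L]

The two sides have different dimensions, so the equation is NOT dimensionally consistent.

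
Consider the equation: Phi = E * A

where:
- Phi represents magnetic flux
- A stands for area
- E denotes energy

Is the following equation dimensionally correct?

No

Phi (magnetic flux) has dimensions [I^-1 L^2 M T^-2].
A (area) has dimensions [L^2].
E (energy) has dimensions [L^2 M T^-2].

Left side: [I^-1 L^2 M T^-2]
Right side: [L^4 M T^-2]

The two sides have different dimensions, so the equation is NOT dimensionally consistent.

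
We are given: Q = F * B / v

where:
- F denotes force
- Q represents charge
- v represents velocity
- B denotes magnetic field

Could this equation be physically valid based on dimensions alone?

No

F (force) has dimensions [L M T^-2].
Q (charge) has dimensions [I T].
v (velocity) has dimensions [L T^-1].
B (magnetic field) has dimensions [I^-1 M T^-2].

Left side: [I T]
Right side: [I^-1 M^2 T^-3]

The two sides have different dimensions, so the equation is NOT dimensionally consistent.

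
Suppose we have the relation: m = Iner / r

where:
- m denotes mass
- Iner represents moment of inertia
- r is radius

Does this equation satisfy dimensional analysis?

No

m (mass) has dimensions [M].
Iner (moment of inertia) has dimensions [L^2 M].
r (radius) has dimensions [L].

Left side: [M]
Right side: [L M]

The two sides have different dimensions, so the equation is NOT dimensionally consistent.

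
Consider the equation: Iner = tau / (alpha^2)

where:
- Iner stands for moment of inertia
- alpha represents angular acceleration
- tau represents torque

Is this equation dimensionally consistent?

No

Iner (moment of inertia) has dimensions [L^2 M].
alpha (angular acceleration) has dimensions [T^-2].
tau (torque) has dimensions [L^2 M T^-2].

Left side: [L^2 M]
Right side: [L^2 M T^2]

The two sides have different dimensions, so the equation is NOT dimensionally consistent.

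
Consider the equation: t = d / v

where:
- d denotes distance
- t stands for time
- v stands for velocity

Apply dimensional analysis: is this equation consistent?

Yes

d (distance) has dimensions [L].
t (time) has dimensions [T].
v (velocity) has dimensions [L T^-1].

Left side: [T]
Right side: [T]

Both sides have the same dimensions, so the equation is dimensionally consistent.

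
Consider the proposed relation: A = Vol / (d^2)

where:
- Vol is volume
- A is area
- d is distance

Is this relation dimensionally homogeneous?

No

Vol (volume) has dimensions [L^3].
A (area) has dimensions [L^2].
d (distance) has dimensions [L].

Left side: [L^2]
Right side: [L]

The two sides have different dimensions, so the equation is NOT dimensionally consistent.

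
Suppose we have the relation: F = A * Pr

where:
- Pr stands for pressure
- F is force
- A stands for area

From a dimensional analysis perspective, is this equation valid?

Yes

Pr (pressure) has dimensions [L^-1 M T^-2].
F (force) has dimensions [L M T^-2].
A (area) has dimensions [L^2].

Left side: [L M T^-2]
Right side: [L M T^-2]

Both sides have the same dimensions, so the equation is dimensionally consistent.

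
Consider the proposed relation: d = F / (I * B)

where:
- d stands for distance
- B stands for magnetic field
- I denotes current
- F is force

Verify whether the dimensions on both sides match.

Yes

d (distance) has dimensions [L].
B (magnetic field) has dimensions [I^-1 M T^-2].
I (current) has dimensions [I].
F (force) has dimensions [L M T^-2].

Left side: [L]
Right side: [L]

Both sides have the same dimensions, so the equation is dimensionally consistent.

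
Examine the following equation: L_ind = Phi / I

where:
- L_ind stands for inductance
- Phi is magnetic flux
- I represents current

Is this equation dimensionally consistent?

Yes

L_ind (inductance) has dimensions [I^-2 L^2 M T^-2].
Phi (magnetic flux) has dimensions [I^-1 L^2 M T^-2].
I (current) has dimensions [I].

Left side: [I^-2 L^2 M T^-2]
Right side: [I^-2 L^2 M T^-2]

Both sides have the same dimensions, so the equation is dimensionally consistent.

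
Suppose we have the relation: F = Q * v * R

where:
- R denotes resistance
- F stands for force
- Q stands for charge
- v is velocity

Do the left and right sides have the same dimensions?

No

R (resistance) has dimensions [I^-2 L^2 M T^-3].
F (force) has dimensions [L M T^-2].
Q (charge) has dimensions [I T].
v (velocity) has dimensions [L T^-1].

Left side: [L M T^-2]
Right side: [I^-1 L^3 M T^-3]

The two sides have different dimensions, so the equation is NOT dimensionally consistent.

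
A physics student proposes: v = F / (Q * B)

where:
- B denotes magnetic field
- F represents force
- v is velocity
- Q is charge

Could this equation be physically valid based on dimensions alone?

Yes

B (magnetic field) has dimensions [I^-1 M T^-2].
F (force) has dimensions [L M T^-2].
v (velocity) has dimensions [L T^-1].
Q (charge) has dimensions [I T].

Left side: [L T^-1]
Right side: [L T^-1]

Both sides have the same dimensions, so the equation is dimensionally consistent.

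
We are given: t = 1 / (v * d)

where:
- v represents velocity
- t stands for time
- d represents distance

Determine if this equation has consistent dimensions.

No

v (velocity) has dimensions [L T^-1].
t (time) has dimensions [T].
d (distance) has dimensions [L].

Left side: [T]
Right side: [L^-2 T]

The two sides have different dimensions, so the equation is NOT dimensionally consistent.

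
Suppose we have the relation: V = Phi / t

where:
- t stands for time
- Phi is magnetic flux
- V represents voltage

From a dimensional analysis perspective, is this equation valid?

Yes

t (time) has dimensions [T].
Phi (magnetic flux) has dimensions [I^-1 L^2 M T^-2].
V (voltage) has dimensions [I^-1 L^2 M T^-3].

Left side: [I^-1 L^2 M T^-3]
Right side: [I^-1 L^2 M T^-3]

Both sides have the same dimensions, so the equation is dimensionally consistent.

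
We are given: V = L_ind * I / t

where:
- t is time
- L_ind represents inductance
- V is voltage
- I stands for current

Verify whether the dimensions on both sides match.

Yes

t (time) has dimensions [T].
L_ind (inductance) has dimensions [I^-2 L^2 M T^-2].
V (voltage) has dimensions [I^-1 L^2 M T^-3].
I (current) has dimensions [I].

Left side: [I^-1 L^2 M T^-3]
Right side: [I^-1 L^2 M T^-3]

Both sides have the same dimensions, so the equation is dimensionally consistent.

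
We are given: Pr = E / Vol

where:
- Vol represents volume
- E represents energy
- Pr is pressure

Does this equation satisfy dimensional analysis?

Yes

Vol (volume) has dimensions [L^3].
E (energy) has dimensions [L^2 M T^-2].
Pr (pressure) has dimensions [L^-1 M T^-2].

Left side: [L^-1 M T^-2]
Right side: [L^-1 M T^-2]

Both sides have the same dimensions, so the equation is dimensionally consistent.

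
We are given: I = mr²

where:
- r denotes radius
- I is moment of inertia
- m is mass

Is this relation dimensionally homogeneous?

Yes

r (radius) has dimensions [L].
I (moment of inertia) has dimensions [L^2 M].
m (mass) has dimensions [M].

Left side: [L^2 M]
Right side: [L^2 M]

Both sides have the same dimensions, so the equation is dimensionally consistent.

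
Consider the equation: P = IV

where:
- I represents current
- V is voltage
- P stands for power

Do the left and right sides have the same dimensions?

Yes

I (current) has dimensions [I].
V (voltage) has dimensions [I^-1 L^2 M T^-3].
P (power) has dimensions [L^2 M T^-3].

Left side: [L^2 M T^-3]
Right side: [L^2 M T^-3]

Both sides have the same dimensions, so the equation is dimensionally consistent.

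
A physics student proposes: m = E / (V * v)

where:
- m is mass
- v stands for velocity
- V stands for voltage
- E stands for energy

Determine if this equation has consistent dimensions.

No

m (mass) has dimensions [M].
v (velocity) has dimensions [L T^-1].
V (voltage) has dimensions [I^-1 L^2 M T^-3].
E (energy) has dimensions [L^2 M T^-2].

Left side: [M]
Right side: [I L^-1 T^2]

The two sides have different dimensions, so the equation is NOT dimensionally consistent.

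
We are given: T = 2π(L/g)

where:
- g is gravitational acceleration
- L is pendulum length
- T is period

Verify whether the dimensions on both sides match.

No

g (gravitational acceleration) has dimensions [L T^-2].
L (pendulum length) has dimensions [L].
T (period) has dimensions [T].

Left side: [T]
Right side: [T^2]

The two sides have different dimensions, so the equation is NOT dimensionally consistent.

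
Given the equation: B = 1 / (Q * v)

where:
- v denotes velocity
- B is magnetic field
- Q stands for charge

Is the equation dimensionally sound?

No

v (velocity) has dimensions [L T^-1].
B (magnetic field) has dimensions [I^-1 M T^-2].
Q (charge) has dimensions [I T].

Left side: [I^-1 M T^-2]
Right side: [I^-1 L^-1]

The two sides have different dimensions, so the equation is NOT dimensionally consistent.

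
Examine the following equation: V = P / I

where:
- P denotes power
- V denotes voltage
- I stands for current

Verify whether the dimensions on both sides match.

Yes

P (power) has dimensions [L^2 M T^-3].
V (voltage) has dimensions [I^-1 L^2 M T^-3].
I (current) has dimensions [I].

Left side: [I^-1 L^2 M T^-3]
Right side: [I^-1 L^2 M T^-3]

Both sides have the same dimensions, so the equation is dimensionally consistent.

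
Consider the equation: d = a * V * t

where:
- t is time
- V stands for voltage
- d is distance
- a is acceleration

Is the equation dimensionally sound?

No

t (time) has dimensions [T].
V (voltage) has dimensions [I^-1 L^2 M T^-3].
d (distance) has dimensions [L].
a (acceleration) has dimensions [L T^-2].

Left side: [L]
Right side: [I^-1 L^3 M T^-4]

The two sides have different dimensions, so the equation is NOT dimensionally consistent.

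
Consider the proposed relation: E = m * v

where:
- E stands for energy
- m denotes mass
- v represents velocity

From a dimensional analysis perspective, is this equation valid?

No

E (energy) has dimensions [L^2 M T^-2].
m (mass) has dimensions [M].
v (velocity) has dimensions [L T^-1].

Left side: [L^2 M T^-2]
Right side: [L M T^-1]

The two sides have different dimensions, so the equation is NOT dimensionally consistent.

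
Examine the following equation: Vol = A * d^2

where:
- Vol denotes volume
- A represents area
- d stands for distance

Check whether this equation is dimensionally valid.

No

Vol (volume) has dimensions [L^3].
A (area) has dimensions [L^2].
d (distance) has dimensions [L].

Left side: [L^3]
Right side: [L^4]

The two sides have different dimensions, so the equation is NOT dimensionally consistent.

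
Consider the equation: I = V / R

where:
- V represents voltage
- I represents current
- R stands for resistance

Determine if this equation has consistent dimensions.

Yes

V (voltage) has dimensions [I^-1 L^2 M T^-3].
I (current) has dimensions [I].
R (resistance) has dimensions [I^-2 L^2 M T^-3].

Left side: [I]
Right side: [I]

Both sides have the same dimensions, so the equation is dimensionally consistent.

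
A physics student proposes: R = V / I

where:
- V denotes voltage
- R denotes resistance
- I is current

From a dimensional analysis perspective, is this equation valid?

Yes

V (voltage) has dimensions [I^-1 L^2 M T^-3].
R (resistance) has dimensions [I^-2 L^2 M T^-3].
I (current) has dimensions [I].

Left side: [I^-2 L^2 M T^-3]
Right side: [I^-2 L^2 M T^-3]

Both sides have the same dimensions, so the equation is dimensionally consistent.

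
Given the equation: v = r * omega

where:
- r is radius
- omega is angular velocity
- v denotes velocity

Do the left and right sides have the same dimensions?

Yes

r (radius) has dimensions [L].
omega (angular velocity) has dimensions [T^-1].
v (velocity) has dimensions [L T^-1].

Left side: [L T^-1]
Right side: [L T^-1]

Both sides have the same dimensions, so the equation is dimensionally consistent.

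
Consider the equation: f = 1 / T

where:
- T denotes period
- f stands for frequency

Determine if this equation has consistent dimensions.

Yes

T (period) has dimensions [T].
f (frequency) has dimensions [T^-1].

Left side: [T^-1]
Right side: [T^-1]

Both sides have the same dimensions, so the equation is dimensionally consistent.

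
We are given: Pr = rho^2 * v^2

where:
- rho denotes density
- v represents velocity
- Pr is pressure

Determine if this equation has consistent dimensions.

No

rho (density) has dimensions [L^-3 M].
v (velocity) has dimensions [L T^-1].
Pr (pressure) has dimensions [L^-1 M T^-2].

Left side: [L^-1 M T^-2]
Right side: [L^-4 M^2 T^-2]

The two sides have different dimensions, so the equation is NOT dimensionally consistent.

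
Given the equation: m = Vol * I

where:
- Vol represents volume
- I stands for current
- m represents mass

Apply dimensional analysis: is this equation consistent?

No

Vol (volume) has dimensions [L^3].
I (current) has dimensions [I].
m (mass) has dimensions [M].

Left side: [M]
Right side: [I L^3]

The two sides have different dimensions, so the equation is NOT dimensionally consistent.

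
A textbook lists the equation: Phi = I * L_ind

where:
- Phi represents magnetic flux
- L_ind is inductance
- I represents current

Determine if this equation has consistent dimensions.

Yes

Phi (magnetic flux) has dimensions [I^-1 L^2 M T^-2].
L_ind (inductance) has dimensions [I^-2 L^2 M T^-2].
I (current) has dimensions [I].

Left side: [I^-1 L^2 M T^-2]
Right side: [I^-1 L^2 M T^-2]

Both sides have the same dimensions, so the equation is dimensionally consistent.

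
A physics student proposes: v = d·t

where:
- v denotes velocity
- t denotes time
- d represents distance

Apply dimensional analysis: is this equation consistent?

No

v (velocity) has dimensions [L T^-1].
t (time) has dimensions [T].
d (distance) has dimensions [L].

Left side: [L T^-1]
Right side: [L T]

The two sides have different dimensions, so the equation is NOT dimensionally consistent.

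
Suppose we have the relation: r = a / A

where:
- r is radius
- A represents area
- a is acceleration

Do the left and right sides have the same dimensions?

No

r (radius) has dimensions [L].
A (area) has dimensions [L^2].
a (acceleration) has dimensions [L T^-2].

Left side: [L]
Right side: [L^-1 T^-2]

The two sides have different dimensions, so the equation is NOT dimensionally consistent.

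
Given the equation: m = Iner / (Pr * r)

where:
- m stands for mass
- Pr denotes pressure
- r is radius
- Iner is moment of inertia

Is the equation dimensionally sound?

No

m (mass) has dimensions [M].
Pr (pressure) has dimensions [L^-1 M T^-2].
r (radius) has dimensions [L].
Iner (moment of inertia) has dimensions [L^2 M].

Left side: [M]
Right side: [L^2 T^2]

The two sides have different dimensions, so the equation is NOT dimensionally consistent.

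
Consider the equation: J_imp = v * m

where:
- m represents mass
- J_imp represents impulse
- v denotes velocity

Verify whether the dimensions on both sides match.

Yes

m (mass) has dimensions [M].
J_imp (impulse) has dimensions [L M T^-1].
v (velocity) has dimensions [L T^-1].

Left side: [L M T^-1]
Right side: [L M T^-1]

Both sides have the same dimensions, so the equation is dimensionally consistent.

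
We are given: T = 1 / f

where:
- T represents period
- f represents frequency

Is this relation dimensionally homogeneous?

Yes

T (period) has dimensions [T].
f (frequency) has dimensions [T^-1].

Left side: [T]
Right side: [T]

Both sides have the same dimensions, so the equation is dimensionally consistent.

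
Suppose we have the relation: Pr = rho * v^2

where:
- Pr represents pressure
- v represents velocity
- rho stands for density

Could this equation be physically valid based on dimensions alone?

Yes

Pr (pressure) has dimensions [L^-1 M T^-2].
v (velocity) has dimensions [L T^-1].
rho (density) has dimensions [L^-3 M].

Left side: [L^-1 M T^-2]
Right side: [L^-1 M T^-2]

Both sides have the same dimensions, so the equation is dimensionally consistent.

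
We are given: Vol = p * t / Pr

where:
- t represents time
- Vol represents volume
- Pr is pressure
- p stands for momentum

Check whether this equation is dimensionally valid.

No

t (time) has dimensions [T].
Vol (volume) has dimensions [L^3].
Pr (pressure) has dimensions [L^-1 M T^-2].
p (momentum) has dimensions [L M T^-1].

Left side: [L^3]
Right side: [L^2 T^2]

The two sides have different dimensions, so the equation is NOT dimensionally consistent.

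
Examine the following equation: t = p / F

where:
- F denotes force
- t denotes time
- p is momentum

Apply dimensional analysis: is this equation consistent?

Yes

F (force) has dimensions [L M T^-2].
t (time) has dimensions [T].
p (momentum) has dimensions [L M T^-1].

Left side: [T]
Right side: [T]

Both sides have the same dimensions, so the equation is dimensionally consistent.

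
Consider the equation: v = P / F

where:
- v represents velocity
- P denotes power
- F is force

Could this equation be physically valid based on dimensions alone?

Yes

v (velocity) has dimensions [L T^-1].
P (power) has dimensions [L^2 M T^-3].
F (force) has dimensions [L M T^-2].

Left side: [L T^-1]
Right side: [L T^-1]

Both sides have the same dimensions, so the equation is dimensionally consistent.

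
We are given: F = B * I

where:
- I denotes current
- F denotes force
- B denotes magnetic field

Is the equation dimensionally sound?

No

I (current) has dimensions [I].
F (force) has dimensions [L M T^-2].
B (magnetic field) has dimensions [I^-1 M T^-2].

Left side: [L M T^-2]
Right side: [M T^-2]

The two sides have different dimensions, so the equation is NOT dimensionally consistent.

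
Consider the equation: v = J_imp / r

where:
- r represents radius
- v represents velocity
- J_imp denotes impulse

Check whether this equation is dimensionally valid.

No

r (radius) has dimensions [L].
v (velocity) has dimensions [L T^-1].
J_imp (impulse) has dimensions [L M T^-1].

Left side: [L T^-1]
Right side: [M T^-1]

The two sides have different dimensions, so the equation is NOT dimensionally consistent.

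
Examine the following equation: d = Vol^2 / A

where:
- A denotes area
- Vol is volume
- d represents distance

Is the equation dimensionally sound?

No

A (area) has dimensions [L^2].
Vol (volume) has dimensions [L^3].
d (distance) has dimensions [L].

Left side: [L]
Right side: [L^4]

The two sides have different dimensions, so the equation is NOT dimensionally consistent.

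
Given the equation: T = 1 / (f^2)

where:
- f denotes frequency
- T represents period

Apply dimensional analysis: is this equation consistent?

No

f (frequency) has dimensions [T^-1].
T (period) has dimensions [T].

Left side: [T]
Right side: [T^2]

The two sides have different dimensions, so the equation is NOT dimensionally consistent.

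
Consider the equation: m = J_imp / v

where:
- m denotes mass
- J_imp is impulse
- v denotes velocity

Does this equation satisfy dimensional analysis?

Yes

m (mass) has dimensions [M].
J_imp (impulse) has dimensions [L M T^-1].
v (velocity) has dimensions [L T^-1].

Left side: [M]
Right side: [M]

Both sides have the same dimensions, so the equation is dimensionally consistent.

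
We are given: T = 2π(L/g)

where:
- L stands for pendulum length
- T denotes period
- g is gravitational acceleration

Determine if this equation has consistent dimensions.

No

L (pendulum length) has dimensions [L].
T (period) has dimensions [T].
g (gravitational acceleration) has dimensions [L T^-2].

Left side: [T]
Right side: [T^2]

The two sides have different dimensions, so the equation is NOT dimensionally consistent.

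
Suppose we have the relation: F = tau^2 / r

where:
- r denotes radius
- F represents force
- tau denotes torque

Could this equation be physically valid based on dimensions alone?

No

r (radius) has dimensions [L].
F (force) has dimensions [L M T^-2].
tau (torque) has dimensions [L^2 M T^-2].

Left side: [L M T^-2]
Right side: [L^3 M^2 T^-4]

The two sides have different dimensions, so the equation is NOT dimensionally consistent.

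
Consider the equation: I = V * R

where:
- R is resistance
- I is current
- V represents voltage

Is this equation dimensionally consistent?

No

R (resistance) has dimensions [I^-2 L^2 M T^-3].
I (current) has dimensions [I].
V (voltage) has dimensions [I^-1 L^2 M T^-3].

Left side: [I]
Right side: [I^-3 L^4 M^2 T^-6]

The two sides have different dimensions, so the equation is NOT dimensionally consistent.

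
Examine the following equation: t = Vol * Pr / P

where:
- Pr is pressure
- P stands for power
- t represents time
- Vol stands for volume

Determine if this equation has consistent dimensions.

Yes

Pr (pressure) has dimensions [L^-1 M T^-2].
P (power) has dimensions [L^2 M T^-3].
t (time) has dimensions [T].
Vol (volume) has dimensions [L^3].

Left side: [T]
Right side: [T]

Both sides have the same dimensions, so the equation is dimensionally consistent.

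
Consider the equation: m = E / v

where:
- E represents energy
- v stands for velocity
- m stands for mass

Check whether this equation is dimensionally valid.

No

E (energy) has dimensions [L^2 M T^-2].
v (velocity) has dimensions [L T^-1].
m (mass) has dimensions [M].

Left side: [M]
Right side: [L M T^-1]

The two sides have different dimensions, so the equation is NOT dimensionally consistent.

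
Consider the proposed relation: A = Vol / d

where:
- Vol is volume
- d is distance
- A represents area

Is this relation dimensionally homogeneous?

Yes

Vol (volume) has dimensions [L^3].
d (distance) has dimensions [L].
A (area) has dimensions [L^2].

Left side: [L^2]
Right side: [L^2]

Both sides have the same dimensions, so the equation is dimensionally consistent.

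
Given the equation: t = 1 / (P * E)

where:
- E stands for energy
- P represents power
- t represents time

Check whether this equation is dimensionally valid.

No

E (energy) has dimensions [L^2 M T^-2].
P (power) has dimensions [L^2 M T^-3].
t (time) has dimensions [T].

Left side: [T]
Right side: [L^-4 M^-2 T^5]

The two sides have different dimensions, so the equation is NOT dimensionally consistent.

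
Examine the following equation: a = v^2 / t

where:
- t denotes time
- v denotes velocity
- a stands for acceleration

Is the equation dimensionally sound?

No

t (time) has dimensions [T].
v (velocity) has dimensions [L T^-1].
a (acceleration) has dimensions [L T^-2].

Left side: [L T^-2]
Right side: [L^2 T^-3]

The two sides have different dimensions, so the equation is NOT dimensionally consistent.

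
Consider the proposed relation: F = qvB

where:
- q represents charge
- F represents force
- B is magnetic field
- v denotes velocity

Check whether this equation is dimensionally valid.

Yes

q (charge) has dimensions [I T].
F (force) has dimensions [L M T^-2].
B (magnetic field) has dimensions [I^-1 M T^-2].
v (velocity) has dimensions [L T^-1].

Left side: [L M T^-2]
Right side: [L M T^-2]

Both sides have the same dimensions, so the equation is dimensionally consistent.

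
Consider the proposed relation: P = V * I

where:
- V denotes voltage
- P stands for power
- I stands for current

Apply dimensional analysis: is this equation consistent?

Yes

V (voltage) has dimensions [I^-1 L^2 M T^-3].
P (power) has dimensions [L^2 M T^-3].
I (current) has dimensions [I].

Left side: [L^2 M T^-3]
Right side: [L^2 M T^-3]

Both sides have the same dimensions, so the equation is dimensionally consistent.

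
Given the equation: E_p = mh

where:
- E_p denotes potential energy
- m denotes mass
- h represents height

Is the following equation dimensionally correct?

No

E_p (potential energy) has dimensions [L^2 M T^-2].
m (mass) has dimensions [M].
h (height) has dimensions [L].

Left side: [L^2 M T^-2]
Right side: [L M]

The two sides have different dimensions, so the equation is NOT dimensionally consistent.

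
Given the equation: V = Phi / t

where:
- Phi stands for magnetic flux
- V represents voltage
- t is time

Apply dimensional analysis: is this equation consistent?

Yes

Phi (magnetic flux) has dimensions [I^-1 L^2 M T^-2].
V (voltage) has dimensions [I^-1 L^2 M T^-3].
t (time) has dimensions [T].

Left side: [I^-1 L^2 M T^-3]
Right side: [I^-1 L^2 M T^-3]

Both sides have the same dimensions, so the equation is dimensionally consistent.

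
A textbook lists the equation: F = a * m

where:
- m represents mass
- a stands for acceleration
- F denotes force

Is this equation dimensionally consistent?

Yes

m (mass) has dimensions [M].
a (acceleration) has dimensions [L T^-2].
F (force) has dimensions [L M T^-2].

Left side: [L M T^-2]
Right side: [L M T^-2]

Both sides have the same dimensions, so the equation is dimensionally consistent.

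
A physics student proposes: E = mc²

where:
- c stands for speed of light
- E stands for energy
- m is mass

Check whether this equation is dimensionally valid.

Yes

c (speed of light) has dimensions [L T^-1].
E (energy) has dimensions [L^2 M T^-2].
m (mass) has dimensions [M].

Left side: [L^2 M T^-2]
Right side: [L^2 M T^-2]

Both sides have the same dimensions, so the equation is dimensionally consistent.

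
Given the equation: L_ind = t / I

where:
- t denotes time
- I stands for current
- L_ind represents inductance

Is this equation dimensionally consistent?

No

t (time) has dimensions [T].
I (current) has dimensions [I].
L_ind (inductance) has dimensions [I^-2 L^2 M T^-2].

Left side: [I^-2 L^2 M T^-2]
Right side: [I^-1 T]

The two sides have different dimensions, so the equation is NOT dimensionally consistent.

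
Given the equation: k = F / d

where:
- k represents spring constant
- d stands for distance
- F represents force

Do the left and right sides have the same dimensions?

Yes

k (spring constant) has dimensions [M T^-2].
d (distance) has dimensions [L].
F (force) has dimensions [L M T^-2].

Left side: [M T^-2]
Right side: [M T^-2]

Both sides have the same dimensions, so the equation is dimensionally consistent.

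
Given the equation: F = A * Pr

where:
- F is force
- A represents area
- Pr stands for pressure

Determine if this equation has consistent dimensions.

Yes

F (force) has dimensions [L M T^-2].
A (area) has dimensions [L^2].
Pr (pressure) has dimensions [L^-1 M T^-2].

Left side: [L M T^-2]
Right side: [L M T^-2]

Both sides have the same dimensions, so the equation is dimensionally consistent.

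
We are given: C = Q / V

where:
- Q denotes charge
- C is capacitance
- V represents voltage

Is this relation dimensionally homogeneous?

Yes

Q (charge) has dimensions [I T].
C (capacitance) has dimensions [I^2 L^-2 M^-1 T^4].
V (voltage) has dimensions [I^-1 L^2 M T^-3].

Left side: [I^2 L^-2 M^-1 T^4]
Right side: [I^2 L^-2 M^-1 T^4]

Both sides have the same dimensions, so the equation is dimensionally consistent.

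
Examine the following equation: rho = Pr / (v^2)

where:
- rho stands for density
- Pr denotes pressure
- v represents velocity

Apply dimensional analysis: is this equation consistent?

Yes

rho (density) has dimensions [L^-3 M].
Pr (pressure) has dimensions [L^-1 M T^-2].
v (velocity) has dimensions [L T^-1].

Left side: [L^-3 M]
Right side: [L^-3 M]

Both sides have the same dimensions, so the equation is dimensionally consistent.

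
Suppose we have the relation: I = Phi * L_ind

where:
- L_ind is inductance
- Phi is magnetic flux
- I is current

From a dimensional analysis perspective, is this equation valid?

No

L_ind (inductance) has dimensions [I^-2 L^2 M T^-2].
Phi (magnetic flux) has dimensions [I^-1 L^2 M T^-2].
I (current) has dimensions [I].

Left side: [I]
Right side: [I^-3 L^4 M^2 T^-4]

The two sides have different dimensions, so the equation is NOT dimensionally consistent.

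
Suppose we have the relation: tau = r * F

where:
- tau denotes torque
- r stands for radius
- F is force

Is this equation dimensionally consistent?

Yes

tau (torque) has dimensions [L^2 M T^-2].
r (radius) has dimensions [L].
F (force) has dimensions [L M T^-2].

Left side: [L^2 M T^-2]
Right side: [L^2 M T^-2]

Both sides have the same dimensions, so the equation is dimensionally consistent.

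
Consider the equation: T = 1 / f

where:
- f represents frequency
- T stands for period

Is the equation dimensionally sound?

Yes

f (frequency) has dimensions [T^-1].
T (period) has dimensions [T].

Left side: [T]
Right side: [T]

Both sides have the same dimensions, so the equation is dimensionally consistent.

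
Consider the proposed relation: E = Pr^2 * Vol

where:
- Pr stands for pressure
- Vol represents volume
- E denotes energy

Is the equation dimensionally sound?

No

Pr (pressure) has dimensions [L^-1 M T^-2].
Vol (volume) has dimensions [L^3].
E (energy) has dimensions [L^2 M T^-2].

Left side: [L^2 M T^-2]
Right side: [L M^2 T^-4]

The two sides have different dimensions, so the equation is NOT dimensionally consistent.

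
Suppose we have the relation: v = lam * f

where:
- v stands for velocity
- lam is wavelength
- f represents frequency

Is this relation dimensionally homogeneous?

Yes

v (velocity) has dimensions [L T^-1].
lam (wavelength) has dimensions [L].
f (frequency) has dimensions [T^-1].

Left side: [L T^-1]
Right side: [L T^-1]

Both sides have the same dimensions, so the equation is dimensionally consistent.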